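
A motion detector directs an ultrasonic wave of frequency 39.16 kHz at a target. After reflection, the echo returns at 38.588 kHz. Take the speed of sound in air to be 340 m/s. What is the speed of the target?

Double Doppler shift off a moving reflector: f₂ = f₀ · (v + u)/(v − u) (u > 0 toward emitter).
Rearranging, u = v · (f₂ − f₀)/(f₂ + f₀) = 340 × -0.572/77.748 ≈ -2.50 m/s.
So the target is moving at 2.50 m/s away from the emitter.

2.50 m/s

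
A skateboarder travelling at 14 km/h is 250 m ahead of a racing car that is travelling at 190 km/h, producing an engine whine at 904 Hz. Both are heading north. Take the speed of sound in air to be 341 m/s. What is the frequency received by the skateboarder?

190 km/h = 52.78 m/s; 14 km/h = 3.889 m/s.
The skateboarder is ahead, so the racing car is moving toward it while the skateboarder is moving away from the racing car.
Both move, so f' = f · (v − v_o)/(v − v_s).
f' = 904 × (341 − 3.889)/(341 − 52.78) = 904 × 337.11/288.22 ≈ 1057 Hz.

1057 Hz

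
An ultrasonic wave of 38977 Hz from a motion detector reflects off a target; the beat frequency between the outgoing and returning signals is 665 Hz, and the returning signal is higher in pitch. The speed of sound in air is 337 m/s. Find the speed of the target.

2.85 m/s

Double Doppler shift off a moving reflector: f₂ = f₀ · (v + u)/(v − u) (u > 0 toward emitter).
Returning signal is higher, so f₂ = f₀ + Δf = 38977 + 665 = 39642 Hz.
Rearranging, u = v · (f₂ − f₀)/(f₂ + f₀) = 337 × 665/78619 ≈ 2.85 m/s.
So the target is moving at 2.85 m/s toward the emitter.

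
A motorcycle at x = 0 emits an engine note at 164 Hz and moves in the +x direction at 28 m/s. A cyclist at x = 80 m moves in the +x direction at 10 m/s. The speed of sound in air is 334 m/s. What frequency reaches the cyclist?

174 Hz

The observer lies on the +x side, so the source is heading toward the observer and the observer is heading away from the source.
Both move, so f' = f · (v − v_o)/(v − v_s).
f' = 164 × (334 − 10)/(334 − 28) = 164 × 324/306 ≈ 174 Hz.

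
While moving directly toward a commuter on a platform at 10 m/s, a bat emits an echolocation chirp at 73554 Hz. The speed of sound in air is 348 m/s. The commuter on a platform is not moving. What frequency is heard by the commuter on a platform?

Moving source, stationary observer: f' = f · v/(v − v_s) since the source is approaching.
f' = 73554 × 348/(348 − 10) = 73554 × 348/338 ≈ 75730 Hz.

75730 Hz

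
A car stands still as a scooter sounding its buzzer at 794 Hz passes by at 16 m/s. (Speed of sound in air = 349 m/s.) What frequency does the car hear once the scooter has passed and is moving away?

759 Hz

Receding: f₂ = f · v/(v + v_s) = 794 × 349/365 ≈ 759 Hz.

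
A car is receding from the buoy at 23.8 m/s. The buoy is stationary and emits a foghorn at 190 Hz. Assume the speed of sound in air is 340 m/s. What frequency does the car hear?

Moving observer, stationary source: f' = f · (v − v_o)/v.
f' = 190 × (340 − 23.8)/340 = 190 × 316.2/340 ≈ 177 Hz.

177 Hz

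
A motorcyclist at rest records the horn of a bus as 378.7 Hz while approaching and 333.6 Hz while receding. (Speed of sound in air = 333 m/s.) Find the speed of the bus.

f₁/f₂ = (v + v_s)/(v − v_s), so v_s = v · (f₁ − f₂)/(f₁ + f₂).
v_s = 333 × (378.7 − 333.6)/(378.7 + 333.6) = 333 × 45.1/712.3 ≈ 21.1 m/s.

21.1 m/s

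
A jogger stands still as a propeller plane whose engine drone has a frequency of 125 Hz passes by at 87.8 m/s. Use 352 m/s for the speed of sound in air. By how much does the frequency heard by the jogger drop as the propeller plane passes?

Approaching: f₁ = f · v/(v − v_s) = 125 × 352/264.2 ≈ 166.5 Hz.
Receding: f₂ = f · v/(v + v_s) = 125 × 352/439.8 ≈ 100.0 Hz.
Drop: f₁ − f₂ = 2f·v·v_s/(v² − v_s²) = 2 × 125 × 352 × 87.8/(352² − 87.8²) ≈ 66.5 Hz.

66.5 Hz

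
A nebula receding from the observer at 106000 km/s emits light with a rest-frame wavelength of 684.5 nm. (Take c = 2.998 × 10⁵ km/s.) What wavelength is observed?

990.5 nm

β = v/c = 106000/299800 = 0.3536.
Relativistic Doppler for wavelength: λ' = λ₀ · √((1 + β)/(1 − β)).
λ' = 684.5 × √(1.3536/0.6464) = 684.5 × 1.44704 ≈ 990.5 nm.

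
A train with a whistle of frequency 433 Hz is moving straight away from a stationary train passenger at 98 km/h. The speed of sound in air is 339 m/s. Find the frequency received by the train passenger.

98 km/h = 27.22 m/s.
With the source moving away from a stationary observer, f' = f · v/(v + v_s).
f' = 433 × 339/(339 + 27.22) = 433 × 339/366.2 ≈ 401 Hz.

401 Hz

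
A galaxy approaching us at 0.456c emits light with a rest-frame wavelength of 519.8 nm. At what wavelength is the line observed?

Relativistic Doppler for wavelength: λ' = λ₀ · √((1 − β)/(1 + β)).
λ' = 519.8 × √(0.5440/1.4560) = 519.8 × 0.61125 ≈ 317.7 nm.

317.7 nm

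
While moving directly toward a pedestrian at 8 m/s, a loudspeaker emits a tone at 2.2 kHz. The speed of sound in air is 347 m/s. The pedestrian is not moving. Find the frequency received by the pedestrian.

With the source moving toward a stationary observer, f' = f · v/(v − v_s).
f' = 2.2 × 347/(347 − 8) = 2.2 × 347/339 ≈ 2.25 kHz.

2.25 kHz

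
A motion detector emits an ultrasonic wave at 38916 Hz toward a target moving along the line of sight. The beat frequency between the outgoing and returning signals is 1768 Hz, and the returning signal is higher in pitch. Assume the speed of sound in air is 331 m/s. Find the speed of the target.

Double Doppler shift off a moving reflector: f₂ = f₀ · (v + u)/(v − u) (u > 0 toward emitter).
Returning signal is higher, so f₂ = f₀ + Δf = 38916 + 1768 = 40684 Hz.
Rearranging, u = v · (f₂ − f₀)/(f₂ + f₀) = 331 × 1768/79600 ≈ 7.4 m/s.
So the target is moving at 7.4 m/s toward the emitter.

7.4 m/s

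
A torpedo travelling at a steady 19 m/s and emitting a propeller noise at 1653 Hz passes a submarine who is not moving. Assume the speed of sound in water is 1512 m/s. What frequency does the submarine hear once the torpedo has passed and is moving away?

Receding: f₂ = f · v/(v + v_s) = 1653 × 1512/1531 ≈ 1632 Hz.

1632 Hz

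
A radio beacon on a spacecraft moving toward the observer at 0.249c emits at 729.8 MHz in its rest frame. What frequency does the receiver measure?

Relativistic Doppler for frequency: f' = f₀ · √((1 + β)/(1 − β)).
f' = 729.8 × √(1.2490/0.7510) = 729.8 × 1.28962 ≈ 941.2 MHz.

941.2 MHz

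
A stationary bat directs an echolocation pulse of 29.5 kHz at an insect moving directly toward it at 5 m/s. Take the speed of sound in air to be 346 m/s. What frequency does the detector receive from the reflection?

30.4 kHz

The insect first receives the wave as a moving observer: f₁ = f₀ · (v + u)/v = 29.5 × (346 + 5)/346 ≈ 29.9 kHz.
The reflection then acts as a moving source: f₂ = f₁ · v/(v − u) ≈ 30.4 kHz.
Equivalently f₂ = f₀ · (v + u)/(v − u).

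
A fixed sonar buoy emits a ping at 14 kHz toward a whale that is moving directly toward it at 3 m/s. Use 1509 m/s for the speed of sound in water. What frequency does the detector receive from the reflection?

14.06 kHz

The whale first receives the wave as a moving observer: f₁ = f₀ · (v + u)/v = 14 × (1509 + 3)/1509 ≈ 14.03 kHz.
On reflection it acts as a source moving toward the stationary detector: f₂ = f₁ · v/(v − u) = 14.03 × 1509/1506 ≈ 14.06 kHz.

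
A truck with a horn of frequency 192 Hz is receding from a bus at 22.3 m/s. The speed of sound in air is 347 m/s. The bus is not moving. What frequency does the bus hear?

Moving source, stationary observer: f' = f · v/(v + v_s) since the source is receding.
f' = 192 × 347/(347 + 22.3) = 192 × 347/369.3 ≈ 180 Hz.

180 Hz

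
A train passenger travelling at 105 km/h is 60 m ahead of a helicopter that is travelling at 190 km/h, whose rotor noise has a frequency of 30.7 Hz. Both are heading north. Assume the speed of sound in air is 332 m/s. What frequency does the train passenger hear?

190 km/h = 52.78 m/s; 105 km/h = 29.17 m/s.
The train passenger is ahead, so the helicopter is moving toward it while the train passenger is moving away from the helicopter.
General Doppler shift: f' = f · (v − v_o)/(v − v_s).
f' = 30.7 × (332 − 29.17)/(332 − 52.78) = 30.7 × 302.83/279.22 ≈ 33.3 Hz.

33.3 Hz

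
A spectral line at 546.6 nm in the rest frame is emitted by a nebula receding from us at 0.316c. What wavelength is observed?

758.2 nm

Relativistic Doppler for wavelength: λ' = λ₀ · √((1 + β)/(1 − β)).
λ' = 546.6 × √(1.3160/0.6840) = 546.6 × 1.38707 ≈ 758.2 nm.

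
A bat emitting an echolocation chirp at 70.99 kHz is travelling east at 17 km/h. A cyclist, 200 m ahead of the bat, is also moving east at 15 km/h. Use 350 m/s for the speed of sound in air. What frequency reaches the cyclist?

17 km/h = 4.722 m/s; 15 km/h = 4.167 m/s.
The cyclist is ahead, so the bat is moving toward it while the cyclist is moving away from the bat.
Both move, so f' = f · (v − v_o)/(v − v_s).
f' = 70.99 × (350 − 4.167)/(350 − 4.722) = 70.99 × 345.83/345.28 ≈ 71.1 kHz.

71.1 kHz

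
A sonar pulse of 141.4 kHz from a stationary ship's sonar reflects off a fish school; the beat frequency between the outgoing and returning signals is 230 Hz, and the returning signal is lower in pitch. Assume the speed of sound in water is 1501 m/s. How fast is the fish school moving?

Double Doppler shift off a moving reflector: f₂ = f₀ · (v + u)/(v − u) (u > 0 toward emitter).
Returning signal is lower, so f₂ = f₀ − Δf = 141400 − 230 = 141170 Hz.
Rearranging, u = v · (f₂ − f₀)/(f₂ + f₀) = 1501 × -230/282570 ≈ -1.22 m/s.
So the fish school is moving at 1.22 m/s away from the emitter.

1.22 m/s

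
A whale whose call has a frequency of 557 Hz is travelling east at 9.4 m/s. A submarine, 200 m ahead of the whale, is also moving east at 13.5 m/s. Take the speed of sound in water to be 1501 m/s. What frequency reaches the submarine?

The submarine is ahead, so the whale is moving toward it while the submarine is moving away from the whale.
Both move, so f' = f · (v − v_o)/(v − v_s).
f' = 557 × (1501 − 13.5)/(1501 − 9.4) = 557 × 1487.5/1491.6 ≈ 555 Hz.

555 Hz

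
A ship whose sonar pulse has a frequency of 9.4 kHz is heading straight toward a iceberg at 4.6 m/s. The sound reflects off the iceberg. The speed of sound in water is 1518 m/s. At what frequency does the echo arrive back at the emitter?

The iceberg receives the sound from a moving source: f₁ = f₀ · v/(v − v_e) = 9.4 × 1518/1513.4 ≈ 9.43 kHz.
On the return leg the ship is a moving observer: f₂ = f₁ · (v + v_e)/v = 9.43 × 1522.6/1518 ≈ 9.46 kHz.
Equivalently f₂ = f₀ · (v + v_e)/(v − v_e).

9.46 kHz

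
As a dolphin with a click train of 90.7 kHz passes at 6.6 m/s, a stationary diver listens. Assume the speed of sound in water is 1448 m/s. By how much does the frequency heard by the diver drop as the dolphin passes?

0.827 kHz

Approaching: f₁ = f · v/(v − v_s) = 90.7 × 1448/1441.4 ≈ 91.115 kHz.
Receding: f₂ = f · v/(v + v_s) = 90.7 × 1448/1454.6 ≈ 90.288 kHz.
Drop: f₁ − f₂ = 2f·v·v_s/(v² − v_s²) = 2 × 90.7 × 1448 × 6.6/(1448² − 6.6²) ≈ 0.827 kHz.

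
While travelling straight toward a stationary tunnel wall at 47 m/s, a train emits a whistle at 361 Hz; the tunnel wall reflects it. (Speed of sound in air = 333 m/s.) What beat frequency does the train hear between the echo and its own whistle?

The tunnel wall receives the sound from a moving source: f₁ = f₀ · v/(v − v_e) = 361 × 333/286 ≈ 420.3 Hz.
On the return leg the train is a moving observer: f₂ = f₁ · (v + v_e)/v = 420.3 × 380/333 ≈ 479.7 Hz.
Beat against the emitted tone: |f₂ − f₀| = 2v_e·f₀/(v − v_e) = 2 × 47 × 361/286 ≈ 119 Hz.

119 Hz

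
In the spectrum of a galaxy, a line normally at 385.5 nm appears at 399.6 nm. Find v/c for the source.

λ'/λ₀ = 1.0366 > 1 (redshift), so the source is receding.
λ'/λ₀ = √((1 + β)/(1 − β)) for a receding source ⇒ β = (r² − 1)/(r² + 1) with r = λ'/λ₀.
β = (1.0745 − 1)/(1.0745 + 1) ≈ 0.036.

0.036c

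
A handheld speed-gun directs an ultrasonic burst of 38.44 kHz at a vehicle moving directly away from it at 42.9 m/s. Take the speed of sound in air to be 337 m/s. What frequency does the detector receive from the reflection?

29.8 kHz

The vehicle first receives the wave as a moving observer: f₁ = f₀ · (v − u)/v = 38.44 × (337 − 42.9)/337 ≈ 33.5 kHz.
On reflection it acts as a source moving away from the stationary detector: f₂ = f₁ · v/(v + u) = 33.5 × 337/379.9 ≈ 29.8 kHz.
Equivalently f₂ = f₀ · (v − u)/(v + u).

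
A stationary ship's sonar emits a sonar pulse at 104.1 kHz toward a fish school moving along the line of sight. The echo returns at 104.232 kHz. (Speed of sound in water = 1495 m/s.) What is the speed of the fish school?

0.95 m/s

Double Doppler shift off a moving reflector: f₂ = f₀ · (v + u)/(v − u) (u > 0 toward emitter).
Rearranging, u = v · (f₂ − f₀)/(f₂ + f₀) = 1495 × 0.132/208.332 ≈ 0.95 m/s.
So the fish school is moving at 0.95 m/s toward the emitter.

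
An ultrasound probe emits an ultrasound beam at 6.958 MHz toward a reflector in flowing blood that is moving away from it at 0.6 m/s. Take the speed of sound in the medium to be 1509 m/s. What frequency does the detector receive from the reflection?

6.952 MHz

The reflector in flowing blood first receives the wave as a moving observer: f₁ = f₀ · (v − u)/v = 6.958 × (1509 − 0.6)/1509 ≈ 6.955 MHz.
On reflection it acts as a source moving away from the stationary detector: f₂ = f₁ · v/(v + u) = 6.955 × 1509/1509.6 ≈ 6.952 MHz.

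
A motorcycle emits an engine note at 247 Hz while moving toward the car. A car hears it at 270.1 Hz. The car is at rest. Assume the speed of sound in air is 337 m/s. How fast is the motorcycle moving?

29 m/s

f' = f · v/(v − v_s) ⇒ v_s = v · |1 − f/f'|.
v_s = 337 × |1 − 247/270.1| = 337 × 0.08552 ≈ 29 m/s.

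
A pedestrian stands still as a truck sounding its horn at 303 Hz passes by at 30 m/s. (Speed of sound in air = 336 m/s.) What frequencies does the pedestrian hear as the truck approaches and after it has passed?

333 Hz approaching; 278 Hz receding

Approaching: f₁ = f · v/(v − v_s) = 303 × 336/306 ≈ 333 Hz.
Receding: f₂ = f · v/(v + v_s) = 303 × 336/366 ≈ 278 Hz.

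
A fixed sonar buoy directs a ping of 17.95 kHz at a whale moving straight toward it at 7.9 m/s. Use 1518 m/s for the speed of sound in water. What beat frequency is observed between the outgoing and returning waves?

At the whale (a moving observer), f₁ = f₀ · (v + u)/v = 17.95 × 1525.9/1518 ≈ 18.0434 kHz.
The reflection then acts as a moving source: f₂ = f₁ · v/(v − u) ≈ 18.1378 kHz.
Equivalently f₂ = f₀ · (v + u)/(v − u).
Beat frequency (with f₀ = 17950 Hz): |f₂ − f₀| = 2u·f₀/(v − u) = 2 × 7.9 × 17950/1510.1 ≈ 188 Hz.

188 Hz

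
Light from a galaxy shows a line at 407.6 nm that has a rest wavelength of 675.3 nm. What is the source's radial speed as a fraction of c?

λ'/λ₀ = 0.6036 < 1 (blueshift), so the source is approaching.
λ'/λ₀ = √((1 − β)/(1 + β)) for an approaching source ⇒ β = (1 − r²)/(1 + r²) with r = λ'/λ₀.
β = (1 − 0.3643)/(1 + 0.3643) ≈ 0.466.

0.466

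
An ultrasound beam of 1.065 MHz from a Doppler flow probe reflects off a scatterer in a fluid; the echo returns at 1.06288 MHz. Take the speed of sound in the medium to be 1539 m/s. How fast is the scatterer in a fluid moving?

Double Doppler shift off a moving reflector: f₂ = f₀ · (v + u)/(v − u) (u > 0 toward emitter).
Rearranging, u = v · (f₂ − f₀)/(f₂ + f₀) = 1539 × -0.00212/2.12788 ≈ -1.53 m/s.
So the scatterer in a fluid is moving at 1.53 m/s away from the emitter.

1.53 m/s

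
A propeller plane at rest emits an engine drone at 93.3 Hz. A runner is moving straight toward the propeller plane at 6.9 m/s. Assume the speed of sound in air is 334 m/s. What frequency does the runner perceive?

95 Hz

Moving observer, stationary source: f' = f · (v + v_o)/v.
f' = 93.3 × (334 + 6.9)/334 = 93.3 × 340.9/334 ≈ 95 Hz.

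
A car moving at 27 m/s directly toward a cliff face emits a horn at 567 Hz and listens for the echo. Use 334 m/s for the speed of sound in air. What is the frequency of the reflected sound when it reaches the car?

The cliff face receives the sound from a moving source: f₁ = f₀ · v/(v − v_e) = 567 × 334/307 ≈ 617 Hz.
On the return leg the car is a moving observer: f₂ = f₁ · (v + v_e)/v = 617 × 361/334 ≈ 667 Hz.
Equivalently f₂ = f₀ · (v + v_e)/(v − v_e).

667 Hz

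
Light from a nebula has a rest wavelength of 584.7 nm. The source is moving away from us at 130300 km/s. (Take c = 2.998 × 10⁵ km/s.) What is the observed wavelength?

β = v/c = 130300/299800 = 0.4346.
Relativistic Doppler for wavelength: λ' = λ₀ · √((1 + β)/(1 − β)).
λ' = 584.7 × √(1.4346/0.5654) = 584.7 × 1.59294 ≈ 931.4 nm.

931.4 nm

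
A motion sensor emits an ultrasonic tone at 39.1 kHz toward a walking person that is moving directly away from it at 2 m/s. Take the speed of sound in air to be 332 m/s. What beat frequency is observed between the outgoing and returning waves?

The walking person first receives the wave as a moving observer: f₁ = f₀ · (v − u)/v = 39.1 × (332 − 2)/332 ≈ 38.864 kHz.
The reflection then acts as a moving source: f₂ = f₁ · v/(v + u) ≈ 38.632 kHz.
Beat frequency (with f₀ = 39100 Hz): |f₂ − f₀| = 2u·f₀/(v + u) = 2 × 2 × 39100/334 ≈ 468 Hz.

468 Hz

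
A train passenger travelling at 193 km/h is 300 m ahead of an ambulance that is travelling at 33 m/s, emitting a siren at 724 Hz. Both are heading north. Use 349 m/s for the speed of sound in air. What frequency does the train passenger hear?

677 Hz

193 km/h = 53.61 m/s.
The train passenger is ahead, so the ambulance is moving toward it while the train passenger is moving away from the ambulance.
With source approaching and observer receding, f' = f · (v − v_o)/(v − v_s).
f' = 724 × (349 − 53.61)/(349 − 33) = 724 × 295.39/316 ≈ 677 Hz.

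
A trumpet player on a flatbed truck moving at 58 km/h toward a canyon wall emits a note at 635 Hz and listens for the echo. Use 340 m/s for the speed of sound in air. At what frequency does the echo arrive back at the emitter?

58 km/h = 16.11 m/s.
The canyon wall receives the sound from a moving source: f₁ = f₀ · v/(v − v_e) = 635 × 340/323.89 ≈ 667 Hz.
On the return leg the trumpet player on a flatbed truck is a moving observer: f₂ = f₁ · (v + v_e)/v = 667 × 356.11/340 ≈ 698 Hz.
Equivalently f₂ = f₀ · (v + v_e)/(v − v_e).

698 Hz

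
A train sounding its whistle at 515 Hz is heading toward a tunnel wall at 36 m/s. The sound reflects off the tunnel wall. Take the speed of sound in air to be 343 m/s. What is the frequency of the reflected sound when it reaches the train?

The tunnel wall receives the sound from a moving source: f₁ = f₀ · v/(v − v_e) = 515 × 343/307 ≈ 575 Hz.
On the return leg the train is a moving observer: f₂ = f₁ · (v + v_e)/v = 575 × 379/343 ≈ 636 Hz.

636 Hz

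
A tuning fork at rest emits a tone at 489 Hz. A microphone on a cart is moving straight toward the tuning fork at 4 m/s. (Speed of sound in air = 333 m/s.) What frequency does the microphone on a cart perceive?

495 Hz

Moving observer, stationary source: f' = f · (v + v_o)/v.
f' = 489 × (333 + 4)/333 = 489 × 337/333 ≈ 495 Hz.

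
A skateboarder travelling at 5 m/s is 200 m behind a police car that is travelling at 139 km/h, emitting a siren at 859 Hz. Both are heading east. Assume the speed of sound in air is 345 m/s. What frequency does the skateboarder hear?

139 km/h = 38.61 m/s.
The skateboarder is behind, so the police car is moving away from it while the skateboarder is moving toward the police car.
Both move, so f' = f · (v + v_o)/(v + v_s).
f' = 859 × (345 + 5)/(345 + 38.61) = 859 × 350/383.61 ≈ 784 Hz.

784 Hz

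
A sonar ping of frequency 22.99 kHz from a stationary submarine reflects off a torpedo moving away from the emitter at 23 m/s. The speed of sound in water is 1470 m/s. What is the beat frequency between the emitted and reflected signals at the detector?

708 Hz

At the torpedo (a moving observer), f₁ = f₀ · (v − u)/v = 22.99 × 1447/1470 ≈ 22.630 kHz.
On reflection it acts as a source moving away from the stationary detector: f₂ = f₁ · v/(v + u) = 22.630 × 1470/1493 ≈ 22.282 kHz.
Beat frequency (with f₀ = 22990 Hz): |f₂ − f₀| = 2u·f₀/(v + u) = 2 × 23 × 22990/1493 ≈ 708 Hz.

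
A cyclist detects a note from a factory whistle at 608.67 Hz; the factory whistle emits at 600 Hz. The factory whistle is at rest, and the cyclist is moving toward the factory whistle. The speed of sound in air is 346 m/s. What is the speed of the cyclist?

5.0 m/s

f' = f · (v + v_o)/v ⇒ v_o = v · |f'/f − 1|.
v_o = 346 × |608.67/600 − 1| = 346 × 0.01445 ≈ 5.0 m/s.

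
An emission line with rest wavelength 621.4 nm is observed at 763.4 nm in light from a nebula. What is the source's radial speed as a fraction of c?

λ'/λ₀ = 1.2285 > 1 (redshift), so the source is receding.
λ'/λ₀ = √((1 + β)/(1 − β)) for a receding source ⇒ β = (r² − 1)/(r² + 1) with r = λ'/λ₀.
β = (1.5093 − 1)/(1.5093 + 1) ≈ 0.203.

0.203c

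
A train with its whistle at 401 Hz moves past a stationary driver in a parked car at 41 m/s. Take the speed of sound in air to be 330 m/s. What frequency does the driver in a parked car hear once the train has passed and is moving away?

357 Hz

Receding: f₂ = f · v/(v + v_s) = 401 × 330/371 ≈ 357 Hz.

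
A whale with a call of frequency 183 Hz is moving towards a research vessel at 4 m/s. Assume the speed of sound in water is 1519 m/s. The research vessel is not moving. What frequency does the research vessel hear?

183 Hz

With the source moving toward a stationary observer, f' = f · v/(v − v_s).
f' = 183 × 1519/(1519 − 4) = 183 × 1519/1515 ≈ 183 Hz.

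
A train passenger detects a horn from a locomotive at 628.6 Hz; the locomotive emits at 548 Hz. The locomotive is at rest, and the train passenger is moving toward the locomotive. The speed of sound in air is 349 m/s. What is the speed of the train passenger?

51 m/s

f' = f · (v + v_o)/v ⇒ v_o = v · |f'/f − 1|.
v_o = 349 × |628.6/548 − 1| = 349 × 0.1471 ≈ 51 m/s.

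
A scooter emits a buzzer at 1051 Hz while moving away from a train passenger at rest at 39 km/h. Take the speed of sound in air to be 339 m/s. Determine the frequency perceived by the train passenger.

1018 Hz

39 km/h = 10.83 m/s.
With the source moving away from a stationary observer, f' = f · v/(v + v_s).
f' = 1051 × 339/(339 + 10.83) = 1051 × 339/349.8 ≈ 1018 Hz.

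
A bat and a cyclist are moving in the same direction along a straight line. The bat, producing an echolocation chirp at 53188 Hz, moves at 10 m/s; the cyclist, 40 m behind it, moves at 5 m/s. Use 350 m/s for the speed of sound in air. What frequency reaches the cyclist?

52449 Hz

The cyclist is behind, so the bat is moving away from it while the cyclist is moving toward the bat.
With source receding and observer approaching, f' = f · (v + v_o)/(v + v_s).
f' = 53188 × (350 + 5)/(350 + 10) = 53188 × 355/360 ≈ 52449 Hz.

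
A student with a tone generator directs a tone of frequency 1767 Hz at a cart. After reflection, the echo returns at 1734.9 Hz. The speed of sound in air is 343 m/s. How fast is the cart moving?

3.1 m/s

Double Doppler shift off a moving reflector: f₂ = f₀ · (v + u)/(v − u) (u > 0 toward emitter).
Rearranging, u = v · (f₂ − f₀)/(f₂ + f₀) = 343 × -32.1/3501.9 ≈ -3.1 m/s.
So the cart is moving at 3.1 m/s away from the emitter.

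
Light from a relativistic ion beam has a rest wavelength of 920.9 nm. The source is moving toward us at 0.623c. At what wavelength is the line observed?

Relativistic Doppler for wavelength: λ' = λ₀ · √((1 − β)/(1 + β)).
λ' = 920.9 × √(0.3770/1.6230) = 920.9 × 0.48196 ≈ 443.8 nm.

443.8 nm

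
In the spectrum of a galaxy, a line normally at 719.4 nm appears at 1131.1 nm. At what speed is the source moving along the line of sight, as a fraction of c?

0.424

λ'/λ₀ = 1.5723 > 1 (redshift), so the source is receding.
λ'/λ₀ = √((1 + β)/(1 − β)) for a receding source ⇒ β = (r² − 1)/(r² + 1) with r = λ'/λ₀.
β = (2.4721 − 1)/(2.4721 + 1) ≈ 0.424.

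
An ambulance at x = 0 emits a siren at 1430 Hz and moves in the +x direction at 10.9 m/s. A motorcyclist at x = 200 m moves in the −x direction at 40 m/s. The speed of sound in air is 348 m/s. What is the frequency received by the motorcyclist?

1646 Hz

The observer lies on the +x side, so the source is heading toward the observer and the observer is heading toward the source.
Both move, so f' = f · (v + v_o)/(v − v_s).
f' = 1430 × (348 + 40)/(348 − 10.9) = 1430 × 388/337.1 ≈ 1646 Hz.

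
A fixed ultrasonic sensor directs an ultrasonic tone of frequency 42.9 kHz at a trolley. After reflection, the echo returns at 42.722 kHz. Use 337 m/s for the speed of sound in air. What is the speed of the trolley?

0.70 m/s

Double Doppler shift off a moving reflector: f₂ = f₀ · (v + u)/(v − u) (u > 0 toward emitter).
Rearranging, u = v · (f₂ − f₀)/(f₂ + f₀) = 337 × -0.178/85.622 ≈ -0.70 m/s.
So the trolley is moving at 0.70 m/s away from the emitter.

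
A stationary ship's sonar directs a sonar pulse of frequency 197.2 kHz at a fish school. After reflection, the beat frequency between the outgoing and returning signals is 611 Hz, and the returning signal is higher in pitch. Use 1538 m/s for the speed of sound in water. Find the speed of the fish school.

Double Doppler shift off a moving reflector: f₂ = f₀ · (v + u)/(v − u) (u > 0 toward emitter).
Returning signal is higher, so f₂ = f₀ + Δf = 197200 + 611 = 197811 Hz.
Rearranging, u = v · (f₂ − f₀)/(f₂ + f₀) = 1538 × 611/395011 ≈ 2.38 m/s.
So the fish school is moving at 2.38 m/s toward the emitter.

2.38 m/s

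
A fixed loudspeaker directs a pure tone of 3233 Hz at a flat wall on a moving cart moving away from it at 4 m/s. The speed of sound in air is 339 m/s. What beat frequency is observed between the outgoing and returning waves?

The flat wall on a moving cart first receives the wave as a moving observer: f₁ = f₀ · (v − u)/v = 3233 × (339 − 4)/339 ≈ 3194.9 Hz.
The reflection then acts as a moving source: f₂ = f₁ · v/(v + u) ≈ 3157.6 Hz.
Equivalently f₂ = f₀ · (v − u)/(v + u).
Beat frequency: |f₂ − f₀| = 2u·f₀/(v + u) = 2 × 4 × 3233/343 ≈ 75 Hz.

75 Hz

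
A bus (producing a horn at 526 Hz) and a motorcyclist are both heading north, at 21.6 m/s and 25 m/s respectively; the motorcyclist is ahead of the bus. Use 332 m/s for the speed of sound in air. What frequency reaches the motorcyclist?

The motorcyclist is ahead, so the bus is moving toward it while the motorcyclist is moving away from the bus.
With source approaching and observer receding, f' = f · (v − v_o)/(v − v_s).
f' = 526 × (332 − 25)/(332 − 21.6) = 526 × 307/310.4 ≈ 520 Hz.

520 Hz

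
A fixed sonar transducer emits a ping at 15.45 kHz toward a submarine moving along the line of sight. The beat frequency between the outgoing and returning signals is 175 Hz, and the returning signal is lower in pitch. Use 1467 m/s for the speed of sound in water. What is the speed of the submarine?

8.4 m/s

Double Doppler shift off a moving reflector: f₂ = f₀ · (v + u)/(v − u) (u > 0 toward emitter).
Returning signal is lower, so f₂ = f₀ − Δf = 15450 − 175 = 15275 Hz.
Rearranging, u = v · (f₂ − f₀)/(f₂ + f₀) = 1467 × -175/30725 ≈ -8.4 m/s.
So the submarine is moving at 8.4 m/s away from the emitter.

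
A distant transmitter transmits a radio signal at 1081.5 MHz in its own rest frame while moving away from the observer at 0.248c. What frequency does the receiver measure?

839.5 MHz

Relativistic Doppler for frequency: f' = f₀ · √((1 − β)/(1 + β)).
f' = 1081.5 × √(0.7520/1.2480) = 1081.5 × 0.77625 ≈ 839.5 MHz.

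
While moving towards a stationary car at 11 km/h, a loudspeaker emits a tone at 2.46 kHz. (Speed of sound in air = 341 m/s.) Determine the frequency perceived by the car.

2.48 kHz

11 km/h = 3.056 m/s.
Moving source, stationary observer: f' = f · v/(v − v_s) since the source is approaching.
f' = 2.46 × 341/(341 − 3.056) = 2.46 × 341/337.9 ≈ 2.48 kHz.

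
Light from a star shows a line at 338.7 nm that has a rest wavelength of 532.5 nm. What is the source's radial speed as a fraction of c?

λ'/λ₀ = 0.6361 < 1 (blueshift), so the source is approaching.
λ'/λ₀ = √((1 − β)/(1 + β)) for an approaching source ⇒ β = (1 − r²)/(1 + r²) with r = λ'/λ₀.
β = (1 − 0.4046)/(1 + 0.4046) ≈ 0.424.

0.424c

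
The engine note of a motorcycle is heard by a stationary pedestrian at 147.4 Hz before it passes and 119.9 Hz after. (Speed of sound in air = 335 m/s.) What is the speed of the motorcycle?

34 m/s

f₁/f₂ = (v + v_s)/(v − v_s), so v_s = v · (f₁ − f₂)/(f₁ + f₂).
v_s = 335 × (147.4 − 119.9)/(147.4 + 119.9) = 335 × 27.5/267.3 ≈ 34 m/s.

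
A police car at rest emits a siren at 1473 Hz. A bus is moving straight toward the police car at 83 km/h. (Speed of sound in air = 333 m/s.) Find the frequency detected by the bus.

1575 Hz

83 km/h = 23.06 m/s.
Only the observer moves, toward the source, so f' = f · (v + v_o)/v.
f' = 1473 × (333 + 23.06)/333 = 1473 × 356.06/333 ≈ 1575 Hz.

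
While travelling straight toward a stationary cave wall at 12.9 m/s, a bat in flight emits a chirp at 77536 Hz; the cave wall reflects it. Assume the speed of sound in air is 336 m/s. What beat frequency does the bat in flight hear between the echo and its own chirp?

6191 Hz

The cave wall receives the sound from a moving source: f₁ = f₀ · v/(v − v_e) = 77536 × 336/323.1 ≈ 80632 Hz.
On the return leg the bat in flight is a moving observer: f₂ = f₁ · (v + v_e)/v = 80632 × 348.9/336 ≈ 83727 Hz.
Beat against the emitted tone: |f₂ − f₀| = 2v_e·f₀/(v − v_e) = 2 × 12.9 × 77536/323.1 ≈ 6191 Hz.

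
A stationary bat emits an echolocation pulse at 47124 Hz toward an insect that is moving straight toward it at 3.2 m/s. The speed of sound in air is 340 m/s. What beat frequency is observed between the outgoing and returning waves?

895 Hz

The insect first receives the wave as a moving observer: f₁ = f₀ · (v + u)/v = 47124 × (340 + 3.2)/340 ≈ 47568 Hz.
The reflection then acts as a moving source: f₂ = f₁ · v/(v − u) ≈ 48019 Hz.
Beat frequency: |f₂ − f₀| = 2u·f₀/(v − u) = 2 × 3.2 × 47124/336.8 ≈ 895 Hz.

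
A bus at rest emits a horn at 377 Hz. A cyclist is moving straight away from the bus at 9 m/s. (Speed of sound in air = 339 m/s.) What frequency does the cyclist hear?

Moving observer, stationary source: f' = f · (v − v_o)/v.
f' = 377 × (339 − 9)/339 = 377 × 330/339 ≈ 367 Hz.

367 Hz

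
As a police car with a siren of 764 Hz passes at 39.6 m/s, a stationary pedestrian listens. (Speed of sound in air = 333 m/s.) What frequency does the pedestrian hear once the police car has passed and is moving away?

683 Hz

Receding: f₂ = f · v/(v + v_s) = 764 × 333/372.6 ≈ 683 Hz.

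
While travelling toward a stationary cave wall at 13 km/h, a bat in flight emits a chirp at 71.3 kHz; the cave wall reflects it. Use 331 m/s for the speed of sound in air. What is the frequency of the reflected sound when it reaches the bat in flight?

72.9 kHz

13 km/h = 3.611 m/s.
The cave wall receives the sound from a moving source: f₁ = f₀ · v/(v − v_e) = 71.3 × 331/327.39 ≈ 72.1 kHz.
On the return leg the bat in flight is a moving observer: f₂ = f₁ · (v + v_e)/v = 72.1 × 334.61/331 ≈ 72.9 kHz.
Equivalently f₂ = f₀ · (v + v_e)/(v − v_e).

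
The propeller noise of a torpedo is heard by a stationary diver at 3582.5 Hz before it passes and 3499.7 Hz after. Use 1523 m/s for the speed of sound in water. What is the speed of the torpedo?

f₁/f₂ = (v + v_s)/(v − v_s), so v_s = v · (f₁ − f₂)/(f₁ + f₂).
v_s = 1523 × (3582.5 − 3499.7)/(3582.5 + 3499.7) = 1523 × 82.8/7082.2 ≈ 17.8 m/s.

17.8 m/s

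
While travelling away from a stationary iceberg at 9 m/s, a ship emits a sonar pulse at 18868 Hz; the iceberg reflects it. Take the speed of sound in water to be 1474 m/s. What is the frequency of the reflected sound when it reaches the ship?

The iceberg receives the sound from a moving source: f₁ = f₀ · v/(v + v_e) = 18868 × 1474/1483 ≈ 18753 Hz.
On the return leg the ship is a moving observer: f₂ = f₁ · (v − v_e)/v = 18753 × 1465/1474 ≈ 18639 Hz.
Equivalently f₂ = f₀ · (v − v_e)/(v + v_e).

18639 Hz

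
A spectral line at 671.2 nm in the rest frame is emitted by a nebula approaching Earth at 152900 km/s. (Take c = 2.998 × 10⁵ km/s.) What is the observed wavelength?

382.3 nm

β = v/c = 152900/299800 = 0.5100.
Relativistic Doppler for wavelength: λ' = λ₀ · √((1 − β)/(1 + β)).
λ' = 671.2 × √(0.4900/1.5100) = 671.2 × 0.56965 ≈ 382.3 nm.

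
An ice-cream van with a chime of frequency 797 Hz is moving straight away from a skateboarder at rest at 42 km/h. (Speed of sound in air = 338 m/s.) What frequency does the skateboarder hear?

770 Hz

42 km/h = 11.67 m/s.
Moving source, stationary observer: f' = f · v/(v + v_s) since the source is receding.
f' = 797 × 338/(338 + 11.67) = 797 × 338/349.7 ≈ 770 Hz.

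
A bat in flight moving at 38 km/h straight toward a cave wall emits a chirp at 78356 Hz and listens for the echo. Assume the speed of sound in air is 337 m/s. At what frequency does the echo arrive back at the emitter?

83423 Hz

38 km/h = 10.56 m/s.
The cave wall receives the sound from a moving source: f₁ = f₀ · v/(v − v_e) = 78356 × 337/326.44 ≈ 80890 Hz.
On the return leg the bat in flight is a moving observer: f₂ = f₁ · (v + v_e)/v = 80890 × 347.56/337 ≈ 83423 Hz.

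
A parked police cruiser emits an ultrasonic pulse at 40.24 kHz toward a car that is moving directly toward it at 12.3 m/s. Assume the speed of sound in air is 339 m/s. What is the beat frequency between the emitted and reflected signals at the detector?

3030 Hz

The car first receives the wave as a moving observer: f₁ = f₀ · (v + u)/v = 40.24 × (339 + 12.3)/339 ≈ 41.70 kHz.
The reflection then acts as a moving source: f₂ = f₁ · v/(v − u) ≈ 43.27 kHz.
Equivalently f₂ = f₀ · (v + u)/(v − u).
Beat frequency (with f₀ = 40240 Hz): |f₂ − f₀| = 2u·f₀/(v − u) = 2 × 12.3 × 40240/326.7 ≈ 3030 Hz.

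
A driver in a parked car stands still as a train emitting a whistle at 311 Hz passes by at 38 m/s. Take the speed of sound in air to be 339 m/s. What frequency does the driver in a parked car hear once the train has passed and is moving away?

280 Hz

Receding: f₂ = f · v/(v + v_s) = 311 × 339/377 ≈ 280 Hz.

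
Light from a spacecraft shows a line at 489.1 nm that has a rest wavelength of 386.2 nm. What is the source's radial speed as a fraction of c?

0.232c

λ'/λ₀ = 1.2664 > 1 (redshift), so the source is receding.
λ'/λ₀ = √((1 + β)/(1 − β)) for a receding source ⇒ β = (r² − 1)/(r² + 1) with r = λ'/λ₀.
β = (1.6039 − 1)/(1.6039 + 1) ≈ 0.232.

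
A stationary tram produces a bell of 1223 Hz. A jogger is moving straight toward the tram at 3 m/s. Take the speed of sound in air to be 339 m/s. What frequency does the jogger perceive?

Only the observer moves, toward the source, so f' = f · (v + v_o)/v.
f' = 1223 × (339 + 3)/339 = 1223 × 342/339 ≈ 1234 Hz.

1234 Hz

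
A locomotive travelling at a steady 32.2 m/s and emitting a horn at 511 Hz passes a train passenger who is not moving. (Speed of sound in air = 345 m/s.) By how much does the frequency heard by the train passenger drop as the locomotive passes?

Approaching: f₁ = f · v/(v − v_s) = 511 × 345/312.8 ≈ 563.6 Hz.
Receding: f₂ = f · v/(v + v_s) = 511 × 345/377.2 ≈ 467.4 Hz.
Drop: f₁ − f₂ = 2f·v·v_s/(v² − v_s²) = 2 × 511 × 345 × 32.2/(345² − 32.2²) ≈ 96.2 Hz.

96.2 Hz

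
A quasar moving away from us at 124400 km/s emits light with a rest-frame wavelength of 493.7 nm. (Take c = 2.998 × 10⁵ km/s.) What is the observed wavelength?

767.8 nm

β = v/c = 124400/299800 = 0.4149.
Relativistic Doppler for wavelength: λ' = λ₀ · √((1 + β)/(1 − β)).
λ' = 493.7 × √(1.4149/0.5851) = 493.7 × 1.55514 ≈ 767.8 nm.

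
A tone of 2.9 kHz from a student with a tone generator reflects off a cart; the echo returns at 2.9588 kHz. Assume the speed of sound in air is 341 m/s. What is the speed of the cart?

Double Doppler shift off a moving reflector: f₂ = f₀ · (v + u)/(v − u) (u > 0 toward emitter).
Rearranging, u = v · (f₂ − f₀)/(f₂ + f₀) = 341 × 0.0588/5.8588 ≈ 3.4 m/s.
So the cart is moving at 3.4 m/s toward the emitter.

3.4 m/s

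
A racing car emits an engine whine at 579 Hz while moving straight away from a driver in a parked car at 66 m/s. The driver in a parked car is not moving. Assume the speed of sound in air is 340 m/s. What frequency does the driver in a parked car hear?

Moving source, stationary observer: f' = f · v/(v + v_s) since the source is receding.
f' = 579 × 340/(340 + 66) = 579 × 340/406 ≈ 485 Hz.

485 Hz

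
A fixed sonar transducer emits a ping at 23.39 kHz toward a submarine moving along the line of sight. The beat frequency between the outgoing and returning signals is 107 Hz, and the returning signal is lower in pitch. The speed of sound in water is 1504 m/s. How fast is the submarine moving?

3.4 m/s

Double Doppler shift off a moving reflector: f₂ = f₀ · (v + u)/(v − u) (u > 0 toward emitter).
Returning signal is lower, so f₂ = f₀ − Δf = 23390 − 107 = 23283 Hz.
Rearranging, u = v · (f₂ − f₀)/(f₂ + f₀) = 1504 × -107/46673 ≈ -3.4 m/s.
So the submarine is moving at 3.4 m/s away from the emitter.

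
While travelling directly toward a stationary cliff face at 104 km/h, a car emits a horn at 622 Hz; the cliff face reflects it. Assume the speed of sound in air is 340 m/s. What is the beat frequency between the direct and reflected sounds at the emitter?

104 km/h = 28.89 m/s.
The cliff face receives the sound from a moving source: f₁ = f₀ · v/(v − v_e) = 622 × 340/311.11 ≈ 679.8 Hz.
On the return leg the car is a moving observer: f₂ = f₁ · (v + v_e)/v = 679.8 × 368.89/340 ≈ 737.5 Hz.
Equivalently f₂ = f₀ · (v + v_e)/(v − v_e).
Beat against the emitted tone: |f₂ − f₀| = 2v_e·f₀/(v − v_e) = 2 × 28.89 × 622/311.11 ≈ 116 Hz.

116 Hz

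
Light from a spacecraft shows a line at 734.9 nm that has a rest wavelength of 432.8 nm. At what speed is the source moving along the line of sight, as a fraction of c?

0.485c

λ'/λ₀ = 1.6980 > 1 (redshift), so the source is receding.
λ'/λ₀ = √((1 + β)/(1 − β)) for a receding source ⇒ β = (r² − 1)/(r² + 1) with r = λ'/λ₀.
β = (2.8832 − 1)/(2.8832 + 1) ≈ 0.485.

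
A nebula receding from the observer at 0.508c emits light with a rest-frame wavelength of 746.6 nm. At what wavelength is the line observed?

Relativistic Doppler for wavelength: λ' = λ₀ · √((1 + β)/(1 − β)).
λ' = 746.6 × √(1.5080/0.4920) = 746.6 × 1.75073 ≈ 1307.1 nm.

1307.1 nm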